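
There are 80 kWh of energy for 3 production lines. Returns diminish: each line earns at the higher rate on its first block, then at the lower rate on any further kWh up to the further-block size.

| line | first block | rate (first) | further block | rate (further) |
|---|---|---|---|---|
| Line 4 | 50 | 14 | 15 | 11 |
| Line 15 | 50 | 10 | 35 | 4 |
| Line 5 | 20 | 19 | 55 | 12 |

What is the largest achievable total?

Treat each block as its own option and order by rate: Line 5/tier1 19 > Line 4/tier1 14 > Line 5/tier2 12 > Line 4/tier2 11 > Line 15/tier1 10 > Line 15/tier2 4.
Line 5 tier1 at 19: fill all 20 — 60 left.
Fill Line 4 tier1 block (50 at 14) — 10 left.
Line 5 tier2 at 12: only 10 left, fill 10.
Total = 19×20 + 14×50 + 12×10 = 1200.

1200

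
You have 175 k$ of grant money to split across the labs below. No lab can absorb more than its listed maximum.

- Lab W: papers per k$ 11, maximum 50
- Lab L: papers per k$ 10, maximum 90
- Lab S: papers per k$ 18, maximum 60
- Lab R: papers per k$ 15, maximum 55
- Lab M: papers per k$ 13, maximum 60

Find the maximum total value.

Rank by papers per k$: Lab S 18 > Lab R 15 > Lab M 13 > Lab W 11 > Lab L 10.
Lab S takes 60 to reach its cap of 60 ; 115 left.
Give Lab R 55 to hit its cap of 55 ; 60 left.
Lab M takes 60 to reach its cap of 60 ; 0 left.
Total = 18×60 + 15×55 + 13×60 = 2685.

2685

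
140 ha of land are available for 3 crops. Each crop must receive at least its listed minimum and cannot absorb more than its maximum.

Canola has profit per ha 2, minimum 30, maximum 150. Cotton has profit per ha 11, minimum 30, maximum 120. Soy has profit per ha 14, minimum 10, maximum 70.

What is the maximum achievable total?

Meeting every minimum uses 30+30+10 = 70 ha, leaving 70.
Highest profit per ha first: Soy 14 > Cotton 11 > Canola 2.
Soy: +60 to 70 (cap) → 10 left.
Only 10 left; Cotton takes them to reach 40.
Total = 2×30 + 11×40 + 14×70 = 1480.

1480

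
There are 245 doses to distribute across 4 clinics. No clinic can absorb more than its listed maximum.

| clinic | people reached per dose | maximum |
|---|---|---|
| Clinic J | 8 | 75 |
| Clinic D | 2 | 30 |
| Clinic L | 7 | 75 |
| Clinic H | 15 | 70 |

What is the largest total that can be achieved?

Rank by people reached per dose: Clinic H 15 > Clinic J 8 > Clinic L 7 > Clinic D 2.
Clinic H: +70 to 70 (cap) → 175 left.
Give Clinic J 75 to hit its cap of 75 → 100 left.
Clinic L: +75 to 75 (cap) → 25 left.
Clinic D: +25 (room for 30) → 25. Pool exhausted.
Total = 8×75 + 2×25 + 7×75 + 15×70 = 2225.

2225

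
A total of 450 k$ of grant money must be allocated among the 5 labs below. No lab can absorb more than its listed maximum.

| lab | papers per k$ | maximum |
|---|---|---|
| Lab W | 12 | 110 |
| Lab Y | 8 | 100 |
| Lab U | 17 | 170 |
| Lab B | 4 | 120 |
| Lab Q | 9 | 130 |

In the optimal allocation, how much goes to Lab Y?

Highest papers per k$ first: Lab U 17 > Lab W 12 > Lab Q 9 > Lab Y 8 > Lab B 4.
Lab U: +170 to 170 (cap) ; 280 left.
Lab W: +110 to 110 (cap) ; 170 left.
Give Lab Q 130 to hit its cap of 130 ; 40 left.
Lab Y has room for 100 but only 40 remain, so it gets 40.

40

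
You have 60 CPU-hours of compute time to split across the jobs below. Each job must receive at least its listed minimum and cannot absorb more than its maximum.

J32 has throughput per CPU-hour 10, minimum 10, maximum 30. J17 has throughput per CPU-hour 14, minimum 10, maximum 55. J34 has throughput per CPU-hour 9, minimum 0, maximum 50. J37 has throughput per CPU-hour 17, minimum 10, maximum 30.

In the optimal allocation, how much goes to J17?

20

Meeting every minimum uses 10+10+0+10 = 30 CPU-hours, leaving 30.
Rank by throughput per CPU-hour: J37 17 > J17 14 > J32 10 > J34 9.
J37 takes 20 more to reach its cap of 30 → 10 left.
J17 has room for 45 more but only 10 remain, so it gets 20.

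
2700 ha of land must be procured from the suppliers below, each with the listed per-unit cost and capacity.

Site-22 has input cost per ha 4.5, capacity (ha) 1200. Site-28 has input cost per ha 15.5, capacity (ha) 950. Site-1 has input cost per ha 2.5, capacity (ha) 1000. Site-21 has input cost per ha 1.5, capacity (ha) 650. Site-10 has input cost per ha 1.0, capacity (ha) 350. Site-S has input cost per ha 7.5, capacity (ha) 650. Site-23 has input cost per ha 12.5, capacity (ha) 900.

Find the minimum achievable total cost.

Fill from the cheapest supplier first.
Take 350 from Site-10 at 1.0 ; need 2350 more.
Site-21 at 1.5: take all 650 ha ; 1700 still needed.
Take 1000 from Site-1 at 2.5 ; need 700 more.
Site-22 at 4.5: take 700 of its 1200 ; requirement met.
Site-S, Site-23, Site-28: unused.
Cost = 350×1.0 + 650×1.5 + 1000×2.5 + 700×4.5 = 6975.

6975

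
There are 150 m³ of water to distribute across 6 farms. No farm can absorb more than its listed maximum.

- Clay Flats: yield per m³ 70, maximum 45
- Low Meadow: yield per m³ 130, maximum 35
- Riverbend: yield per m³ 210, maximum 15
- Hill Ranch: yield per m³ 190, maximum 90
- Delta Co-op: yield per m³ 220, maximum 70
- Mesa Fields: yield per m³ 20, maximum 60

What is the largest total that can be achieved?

Highest yield per m³ first: Delta Co-op 220 > Riverbend 210 > Hill Ranch 190 > Low Meadow 130 > Clay Flats 70 > Mesa Fields 20.
Delta Co-op takes 70 to reach its cap of 70 — 80 left.
Riverbend takes 15 to reach its cap of 15 — 65 left.
Hill Ranch has room for 90 but only 65 remain, so it gets 65.
Total = 210×15 + 190×65 + 220×70 = 30900.

30900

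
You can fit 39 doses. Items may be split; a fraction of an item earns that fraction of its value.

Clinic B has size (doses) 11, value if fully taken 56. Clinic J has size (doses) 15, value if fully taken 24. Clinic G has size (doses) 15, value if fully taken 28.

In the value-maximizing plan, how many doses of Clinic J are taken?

Rank by value-to-size ratio: Clinic B 56/11≈5.09, Clinic G 28/15≈1.87, Clinic J 24/15≈1.6.
All 11 doses of Clinic B fit (value 56) → 28 remain.
All 15 doses of Clinic G fit (value 28) → 13 remain.
Only 13 doses remain; take 13/15 of Clinic J for value 24×13/15 = 20.8.

13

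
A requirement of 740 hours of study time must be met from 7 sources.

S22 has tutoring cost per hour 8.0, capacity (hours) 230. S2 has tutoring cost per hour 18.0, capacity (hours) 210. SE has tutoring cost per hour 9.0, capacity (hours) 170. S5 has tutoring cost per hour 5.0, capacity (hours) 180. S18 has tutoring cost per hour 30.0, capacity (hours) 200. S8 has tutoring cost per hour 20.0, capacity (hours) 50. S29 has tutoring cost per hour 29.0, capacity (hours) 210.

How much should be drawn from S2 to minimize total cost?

160

Fill from the cheapest source first.
S5 at 5.0: take all 180 hours → 560 still needed.
S22 at 8.0: take all 230 hours → 330 still needed.
SE (9.0): use full 170 → 160 hours to go.
S2 at 18.0: take 160 of its 210 → requirement met.
S8, S29, S18: unused.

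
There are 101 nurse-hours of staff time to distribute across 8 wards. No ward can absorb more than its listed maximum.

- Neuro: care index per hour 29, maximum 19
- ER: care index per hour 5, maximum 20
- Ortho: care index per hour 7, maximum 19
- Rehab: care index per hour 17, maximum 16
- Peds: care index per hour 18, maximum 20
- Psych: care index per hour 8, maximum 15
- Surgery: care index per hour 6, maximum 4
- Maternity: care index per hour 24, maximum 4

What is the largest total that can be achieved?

1576

Order the wards by care index per hour: Neuro 29 > Maternity 24 > Peds 18 > Rehab 17 > Psych 8 > Ortho 7 > Surgery 6 > ER 5.
Neuro: +19 to 19 (cap) → 82 left.
Maternity takes 4 to reach its cap of 4 → 78 left.
Peds takes 20 to reach its cap of 20 → 58 left.
Rehab: +16 to 16 (cap) → 42 left.
Give Psych 15 to hit its cap of 15 → 27 left.
Ortho takes 19 to reach its cap of 19 → 8 left.
Surgery takes 4 to reach its cap of 4 → 4 left.
ER has room for 20 but only 4 remain, so it gets 4.
Total = 29×19 + 5×4 + 7×19 + 17×16 + 18×20 + 8×15 + 6×4 + 24×4 = 1576.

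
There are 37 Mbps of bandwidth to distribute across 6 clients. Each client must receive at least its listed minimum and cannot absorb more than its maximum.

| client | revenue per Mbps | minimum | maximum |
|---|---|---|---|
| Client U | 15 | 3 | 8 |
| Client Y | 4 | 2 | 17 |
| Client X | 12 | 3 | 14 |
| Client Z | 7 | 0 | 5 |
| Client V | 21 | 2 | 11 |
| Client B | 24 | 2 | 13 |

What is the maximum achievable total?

Meeting every minimum uses 3+2+3+0+2+2 = 12 Mbps, leaving 25.
Highest revenue per Mbps first: Client B 24 > Client V 21 > Client U 15 > Client X 12 > Client Z 7 > Client Y 4.
Give Client B 11 more to hit its cap of 13 → 14 left.
Client V takes 9 more to reach its cap of 11 → 5 left.
Client U takes 5 more to reach its cap of 8 → 0 left.
Total = 15×8 + 4×2 + 12×3 + 21×11 + 24×13 = 707.

707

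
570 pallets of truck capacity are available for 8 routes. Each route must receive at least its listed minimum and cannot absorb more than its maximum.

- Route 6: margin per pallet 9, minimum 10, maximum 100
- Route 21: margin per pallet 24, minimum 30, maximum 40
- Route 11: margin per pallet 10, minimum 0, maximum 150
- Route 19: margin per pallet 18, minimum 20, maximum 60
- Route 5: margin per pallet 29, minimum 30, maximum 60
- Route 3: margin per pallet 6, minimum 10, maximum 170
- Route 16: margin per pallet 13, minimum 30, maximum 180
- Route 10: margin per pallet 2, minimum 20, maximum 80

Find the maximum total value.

8170

Meeting every minimum uses 10+30+0+20+30+10+30+20 = 150 pallets, leaving 420.
Order the routes by margin per pallet: Route 5 29 > Route 21 24 > Route 19 18 > Route 16 13 > Route 11 10 > Route 6 9 > Route 3 6 > Route 10 2.
Give Route 5 30 more to hit its cap of 60 — 390 left.
Route 21: +10 to 40 (cap) — 380 left.
Give Route 19 40 more to hit its cap of 60 — 340 left.
Route 16 takes 150 more to reach its cap of 180 — 190 left.
Route 11: +150 to 150 (cap) — 40 left.
Route 6: +40 (room for 90) → 50. Pool exhausted.
Total = 9×50 + 24×40 + 10×150 + 18×60 + 29×60 + 6×10 + 13×180 + 2×20 = 8170.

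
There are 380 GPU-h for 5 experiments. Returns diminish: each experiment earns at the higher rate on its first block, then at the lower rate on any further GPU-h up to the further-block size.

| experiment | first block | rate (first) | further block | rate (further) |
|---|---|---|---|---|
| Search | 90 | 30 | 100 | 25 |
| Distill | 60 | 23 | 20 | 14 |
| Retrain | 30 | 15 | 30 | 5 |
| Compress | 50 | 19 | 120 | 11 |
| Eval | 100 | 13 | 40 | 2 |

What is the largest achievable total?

8650

Treat each block as its own option and order by rate: Search/tier1 30 > Search/tier2 25 > Distill/tier1 23 > Compress/tier1 19 > Retrain/tier1 15 > Distill/tier2 14 > Eval/tier1 13 > Compress/tier2 11 > Retrain/tier2 5 > Eval/tier2 2.
Search/tier1 (30): +90 → 290 left.
Search/tier2 (25): +100 → 190 left.
Distill tier1 at 23: fill all 60 → 130 left.
Compress/tier1 (19): +50 → 80 left.
Retrain tier1 at 15: fill all 30 → 50 left.
Distill tier2 at 14: fill all 20 → 30 left.
30 remain; put them into Eval tier1 at 13.
Total = 30×90 + 25×100 + 23×60 + 19×50 + 15×30 + 14×20 + 13×30 = 8650.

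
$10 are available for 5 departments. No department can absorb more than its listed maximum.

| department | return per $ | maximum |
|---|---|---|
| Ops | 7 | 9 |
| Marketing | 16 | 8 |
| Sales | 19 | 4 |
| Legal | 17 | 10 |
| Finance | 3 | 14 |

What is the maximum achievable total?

178

Order the departments by return per $: Sales 19 > Legal 17 > Marketing 16 > Ops 7 > Finance 3.
Give Sales 4 to hit its cap of 4 ; 6 left.
Legal has room for 10 but only 6 remain, so it gets 6.
Total = 19×4 + 17×6 = 178.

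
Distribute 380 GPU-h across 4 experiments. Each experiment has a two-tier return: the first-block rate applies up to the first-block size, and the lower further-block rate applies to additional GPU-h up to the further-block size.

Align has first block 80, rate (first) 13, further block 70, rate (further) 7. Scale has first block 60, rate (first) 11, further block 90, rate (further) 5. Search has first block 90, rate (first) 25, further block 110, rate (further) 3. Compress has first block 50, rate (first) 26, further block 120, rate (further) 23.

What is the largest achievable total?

Order all 8 blocks by rate: Compress/first 26 > Search/first 25 > Compress/second 23 > Align/first 13 > Scale/first 11 > Align/second 7 > Scale/second 5 > Search/second 3.
Compress/first (26): +50 ; 330 left.
Search/first (25): +90 ; 240 left.
Compress second at 23: fill all 120 ; 120 left.
Align first at 13: fill all 80 ; 40 left.
Scale/first: +40 of 60 at 11; pool empty.
Total = 26×50 + 25×90 + 23×120 + 13×80 + 11×40 = 7790.

7790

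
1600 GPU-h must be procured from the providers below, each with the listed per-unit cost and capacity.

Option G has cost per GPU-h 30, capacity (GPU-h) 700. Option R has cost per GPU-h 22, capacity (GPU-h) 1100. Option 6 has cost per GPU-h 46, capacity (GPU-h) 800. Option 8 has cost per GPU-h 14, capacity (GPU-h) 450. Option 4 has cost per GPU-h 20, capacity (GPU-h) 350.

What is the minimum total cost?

Cheapest first:
Take 450 from Option 8 at 14 — need 1150 more.
Option 4 at 20: take all 350 GPU-h — 800 still needed.
Option R (22): take the remaining 800 — done.
Option G, Option 6: unused.
Cost = 450×14 + 350×20 + 800×22 = 30900.

30900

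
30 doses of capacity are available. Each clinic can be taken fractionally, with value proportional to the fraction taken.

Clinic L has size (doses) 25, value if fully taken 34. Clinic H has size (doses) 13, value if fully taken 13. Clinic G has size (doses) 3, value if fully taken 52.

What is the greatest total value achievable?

Sort by value density: Clinic G 52/3≈17.3, Clinic L 34/25≈1.36, Clinic H 13/13≈1.
Clinic G: take in full, 3 doses for value 52 → 27 left.
All 25 doses of Clinic L fit (value 34) → 2 remain.
Fill the last 2 doses with part of Clinic H: 2/13 of it earns 2.
Total value = 88.

88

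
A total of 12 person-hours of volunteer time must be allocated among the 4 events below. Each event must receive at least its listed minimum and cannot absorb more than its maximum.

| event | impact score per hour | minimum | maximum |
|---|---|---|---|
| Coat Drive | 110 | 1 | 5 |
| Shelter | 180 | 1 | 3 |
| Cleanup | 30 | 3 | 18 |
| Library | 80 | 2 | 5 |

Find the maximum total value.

Meeting every minimum uses 1+1+3+2 = 7 person-hours, leaving 5.
Highest impact score per hour first: Shelter 180 > Coat Drive 110 > Library 80 > Cleanup 30.
Give Shelter 2 more to hit its cap of 3 ; 3 left.
Coat Drive has room for 4 more but only 3 remain, so it gets 4.
Total = 110×4 + 180×3 + 30×3 + 80×2 = 1230.

1230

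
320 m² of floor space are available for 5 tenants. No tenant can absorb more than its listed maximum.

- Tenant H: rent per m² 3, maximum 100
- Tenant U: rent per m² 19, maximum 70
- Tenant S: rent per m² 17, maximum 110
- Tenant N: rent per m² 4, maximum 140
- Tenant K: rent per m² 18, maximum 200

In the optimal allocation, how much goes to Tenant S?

50

Order the tenants by rent per m²: Tenant U 19 > Tenant K 18 > Tenant S 17 > Tenant N 4 > Tenant H 3.
Tenant U takes 70 to reach its cap of 70 — 250 left.
Tenant K takes 200 to reach its cap of 200 — 50 left.
Tenant S has room for 110 but only 50 remain, so it gets 50.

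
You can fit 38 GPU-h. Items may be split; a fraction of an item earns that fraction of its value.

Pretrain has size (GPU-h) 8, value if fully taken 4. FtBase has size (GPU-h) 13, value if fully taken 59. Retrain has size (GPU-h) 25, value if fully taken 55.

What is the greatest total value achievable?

114

Sort by value density: FtBase 59/13≈4.54, Retrain 55/25≈2.2, Pretrain 4/8≈0.5.
FtBase: take in full, 13 GPU-h for value 59 — 25 left.
Take all of Retrain (25 GPU-h, value 55) — 0 GPU-h left.
Total value = 114.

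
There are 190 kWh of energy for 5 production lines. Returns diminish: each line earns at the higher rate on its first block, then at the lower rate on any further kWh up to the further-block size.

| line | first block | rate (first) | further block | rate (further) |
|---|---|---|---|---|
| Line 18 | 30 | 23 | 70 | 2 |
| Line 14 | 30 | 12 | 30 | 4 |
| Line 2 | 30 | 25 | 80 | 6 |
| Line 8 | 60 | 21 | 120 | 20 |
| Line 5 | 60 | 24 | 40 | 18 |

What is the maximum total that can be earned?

4340

Order all 10 blocks by rate: Line 2/tier1 25 > Line 5/tier1 24 > Line 18/tier1 23 > Line 8/tier1 21 > Line 8/tier2 20 > Line 5/tier2 18 > Line 14/tier1 12 > Line 2/tier2 6 > Line 14/tier2 4 > Line 18/tier2 2.
Fill Line 2 tier1 block (30 at 25) — 160 left.
Line 5/tier1 (24): +60 — 100 left.
Line 18 tier1 at 23: fill all 30 — 70 left.
Line 8/tier1 (21): +60 — 10 left.
Line 8/tier2: +10 of 120 at 20; pool empty.
Total = 25×30 + 24×60 + 23×30 + 21×60 + 20×10 = 4340.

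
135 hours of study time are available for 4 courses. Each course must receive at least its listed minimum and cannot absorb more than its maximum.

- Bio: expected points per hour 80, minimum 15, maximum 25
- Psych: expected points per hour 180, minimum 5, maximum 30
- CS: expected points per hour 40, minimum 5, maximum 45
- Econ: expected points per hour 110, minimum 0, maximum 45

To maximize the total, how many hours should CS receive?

35

Meeting every minimum uses 15+5+5+0 = 25 hours, leaving 110.
Rank by expected points per hour: Psych 180 > Econ 110 > Bio 80 > CS 40.
Psych: +25 to 30 (cap) — 85 left.
Give Econ 45 more to hit its cap of 45 — 40 left.
Bio takes 10 more to reach its cap of 25 — 30 left.
CS has room for 40 more but only 30 remain, so it gets 35.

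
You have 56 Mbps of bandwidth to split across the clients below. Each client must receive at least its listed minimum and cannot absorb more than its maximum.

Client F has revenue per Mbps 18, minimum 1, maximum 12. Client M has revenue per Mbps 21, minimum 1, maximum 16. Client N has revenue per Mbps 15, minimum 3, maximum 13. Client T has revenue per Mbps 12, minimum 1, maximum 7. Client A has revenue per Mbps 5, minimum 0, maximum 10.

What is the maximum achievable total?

871

Meeting every minimum uses 1+1+3+1+0 = 6 Mbps, leaving 50.
Highest revenue per Mbps first: Client M 21 > Client F 18 > Client N 15 > Client T 12 > Client A 5.
Give Client M 15 more to hit its cap of 16 → 35 left.
Client F takes 11 more to reach its cap of 12 → 24 left.
Client N takes 10 more to reach its cap of 13 → 14 left.
Give Client T 6 more to hit its cap of 7 → 8 left.
Client A has room for 10 more but only 8 remain, so it gets 8.
Total = 18×12 + 21×16 + 15×13 + 12×7 + 5×8 = 871.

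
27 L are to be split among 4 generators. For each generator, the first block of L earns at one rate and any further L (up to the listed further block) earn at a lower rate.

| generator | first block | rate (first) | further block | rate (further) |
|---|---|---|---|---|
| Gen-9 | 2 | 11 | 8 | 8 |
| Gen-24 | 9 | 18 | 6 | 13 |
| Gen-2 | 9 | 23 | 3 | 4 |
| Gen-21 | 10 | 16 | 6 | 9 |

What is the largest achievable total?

Order all 8 blocks by rate: Gen-2/first 23 > Gen-24/first 18 > Gen-21/first 16 > Gen-24/second 13 > Gen-9/first 11 > Gen-21/second 9 > Gen-9/second 8 > Gen-2/second 4.
Gen-2/first (23): +9 → 18 left.
Fill Gen-24 first block (9 at 18) → 9 left.
Gen-21 first at 16: only 9 left, fill 9.
Total = 23×9 + 18×9 + 16×9 = 513.

513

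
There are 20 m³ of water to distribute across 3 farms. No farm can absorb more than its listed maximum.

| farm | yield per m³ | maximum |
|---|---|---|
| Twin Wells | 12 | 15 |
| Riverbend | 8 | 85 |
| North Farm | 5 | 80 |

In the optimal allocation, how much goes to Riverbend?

5

Rank by yield per m³: Twin Wells 12 > Riverbend 8 > North Farm 5.
Twin Wells: +15 to 15 (cap) → 5 left.
Only 5 left; Riverbend takes them to reach 5.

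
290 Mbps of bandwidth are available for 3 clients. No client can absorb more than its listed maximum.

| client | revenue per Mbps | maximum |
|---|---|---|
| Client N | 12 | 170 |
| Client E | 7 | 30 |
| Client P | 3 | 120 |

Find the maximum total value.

2520

Highest revenue per Mbps first: Client N 12 > Client E 7 > Client P 3.
Client N: +170 to 170 (cap) ; 120 left.
Client E takes 30 to reach its cap of 30 ; 90 left.
Client P: +90 (room for 120) → 90. Pool exhausted.
Total = 12×170 + 7×30 + 3×90 = 2520.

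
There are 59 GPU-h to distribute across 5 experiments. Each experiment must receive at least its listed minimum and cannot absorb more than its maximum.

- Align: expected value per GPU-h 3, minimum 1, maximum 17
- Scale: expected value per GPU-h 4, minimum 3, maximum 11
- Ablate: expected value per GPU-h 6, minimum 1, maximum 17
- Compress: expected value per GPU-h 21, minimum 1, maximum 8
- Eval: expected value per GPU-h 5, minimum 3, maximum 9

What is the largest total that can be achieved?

Meeting every minimum uses 1+3+1+1+3 = 9 GPU-h, leaving 50.
Rank by expected value per GPU-h: Compress 21 > Ablate 6 > Eval 5 > Scale 4 > Align 3.
Give Compress 7 more to hit its cap of 8 — 43 left.
Give Ablate 16 more to hit its cap of 17 — 27 left.
Eval: +6 to 9 (cap) — 21 left.
Scale: +8 to 11 (cap) — 13 left.
Align: +13 (room for 16) → 14. Pool exhausted.
Total = 3×14 + 4×11 + 6×17 + 21×8 + 5×9 = 401.

401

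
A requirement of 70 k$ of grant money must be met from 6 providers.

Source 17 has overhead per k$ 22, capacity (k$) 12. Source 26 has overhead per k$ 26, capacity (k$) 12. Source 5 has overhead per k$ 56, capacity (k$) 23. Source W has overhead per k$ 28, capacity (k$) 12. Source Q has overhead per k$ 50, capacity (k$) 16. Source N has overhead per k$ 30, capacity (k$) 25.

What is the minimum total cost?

2112

Cheapest first:
Source 17 at 22: take all 12 k$ ; 58 still needed.
Take 12 from Source 26 at 26 ; need 46 more.
Source W at 28: take all 12 k$ ; 34 still needed.
Source N (30): use full 25 ; 9 k$ to go.
Source Q (50): take the remaining 9 ; done.
Source 5: unused.
Cost = 12×22 + 12×26 + 12×28 + 25×30 + 9×50 = 2112.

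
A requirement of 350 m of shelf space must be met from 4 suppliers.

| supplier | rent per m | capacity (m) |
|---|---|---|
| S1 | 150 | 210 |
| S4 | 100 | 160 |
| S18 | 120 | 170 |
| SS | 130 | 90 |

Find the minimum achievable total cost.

39000

Cheapest first:
S4 (100): use full 160 → 190 m to go.
S18 (120): use full 170 → 20 m to go.
SS (130): take the remaining 20 → done.
S1: unused.
Cost = 160×100 + 170×120 + 20×130 = 39000.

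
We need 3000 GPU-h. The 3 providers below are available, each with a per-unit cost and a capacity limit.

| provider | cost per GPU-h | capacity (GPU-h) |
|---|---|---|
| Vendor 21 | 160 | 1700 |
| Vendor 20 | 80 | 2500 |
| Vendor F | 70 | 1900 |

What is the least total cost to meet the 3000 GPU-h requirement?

221000

Use providers in increasing cost order.
Vendor F (70): use full 1900 — 1100 GPU-h to go.
Take 1100 from Vendor 20 at 80 to finish.
Vendor 21: unused.
Cost = 1900×70 + 1100×80 = 221000.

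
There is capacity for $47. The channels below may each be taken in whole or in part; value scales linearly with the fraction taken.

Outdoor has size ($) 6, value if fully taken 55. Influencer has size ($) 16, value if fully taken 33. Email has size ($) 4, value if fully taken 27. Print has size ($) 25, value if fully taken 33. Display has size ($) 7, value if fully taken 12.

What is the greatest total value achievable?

Sort by value density: Outdoor 55/6≈9.17, Email 27/4≈6.75, Influencer 33/16≈2.06, Display 12/7≈1.71, Print 33/25≈1.32.
Take all of Outdoor (6 $, value 55) ; 41 $ left.
All 4 $ of Email fit (value 27) ; 37 remain.
Take all of Influencer (16 $, value 33) ; 21 $ left.
Take all of Display (7 $, value 12) ; 14 $ left.
Fill the last 14 $ with part of Print: 14/25 of it earns 18.48.
Total value = 145.48.

145.48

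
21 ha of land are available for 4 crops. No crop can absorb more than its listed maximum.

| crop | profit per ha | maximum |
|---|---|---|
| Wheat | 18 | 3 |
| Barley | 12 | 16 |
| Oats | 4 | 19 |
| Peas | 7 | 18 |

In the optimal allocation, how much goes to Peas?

Highest profit per ha first: Wheat 18 > Barley 12 > Peas 7 > Oats 4.
Wheat takes 3 to reach its cap of 3 → 18 left.
Give Barley 16 to hit its cap of 16 → 2 left.
Peas has room for 18 but only 2 remain, so it gets 2.

2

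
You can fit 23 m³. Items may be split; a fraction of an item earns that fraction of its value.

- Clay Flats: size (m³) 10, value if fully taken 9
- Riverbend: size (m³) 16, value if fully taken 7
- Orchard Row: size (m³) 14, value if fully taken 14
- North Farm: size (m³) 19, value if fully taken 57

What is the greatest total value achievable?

61

Best value per unit of size first: North Farm 57/19≈3, Orchard Row 14/14≈1, Clay Flats 9/10≈0.9, Riverbend 7/16≈0.438.
North Farm: take in full, 19 m³ for value 57 → 4 left.
Only 4 m³ remain; take 4/14 of Orchard Row for value 14×4/14 = 4.
Total value = 61.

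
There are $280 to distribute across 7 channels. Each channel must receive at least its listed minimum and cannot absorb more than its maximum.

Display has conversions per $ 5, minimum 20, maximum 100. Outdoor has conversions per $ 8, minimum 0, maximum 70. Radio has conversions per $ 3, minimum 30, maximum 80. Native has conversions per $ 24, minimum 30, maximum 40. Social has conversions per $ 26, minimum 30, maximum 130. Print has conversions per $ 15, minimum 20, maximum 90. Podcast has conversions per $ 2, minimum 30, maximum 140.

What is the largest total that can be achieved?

Meeting every minimum uses 20+0+30+30+30+20+30 = 160 $, leaving 120.
Order the channels by conversions per $: Social 26 > Native 24 > Print 15 > Outdoor 8 > Display 5 > Radio 3 > Podcast 2.
Give Social 100 more to hit its cap of 130 ; 20 left.
Give Native 10 more to hit its cap of 40 ; 10 left.
Only 10 left; Print takes them to reach 30.
Total = 5×20 + 3×30 + 24×40 + 26×130 + 15×30 + 2×30 = 5040.

5040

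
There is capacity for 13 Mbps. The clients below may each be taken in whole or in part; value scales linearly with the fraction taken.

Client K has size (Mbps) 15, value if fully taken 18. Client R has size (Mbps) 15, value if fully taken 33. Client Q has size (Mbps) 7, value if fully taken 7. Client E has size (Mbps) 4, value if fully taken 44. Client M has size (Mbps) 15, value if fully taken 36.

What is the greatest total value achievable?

65.6

Best value per unit of size first: Client E 44/4≈11, Client M 36/15≈2.4, Client R 33/15≈2.2, Client K 18/15≈1.2, Client Q 7/7≈1.
Client E: take in full, 4 Mbps for value 44 — 9 left.
Fill the last 9 Mbps with part of Client M: 9/15 of it earns 21.6.
Total value = 65.6.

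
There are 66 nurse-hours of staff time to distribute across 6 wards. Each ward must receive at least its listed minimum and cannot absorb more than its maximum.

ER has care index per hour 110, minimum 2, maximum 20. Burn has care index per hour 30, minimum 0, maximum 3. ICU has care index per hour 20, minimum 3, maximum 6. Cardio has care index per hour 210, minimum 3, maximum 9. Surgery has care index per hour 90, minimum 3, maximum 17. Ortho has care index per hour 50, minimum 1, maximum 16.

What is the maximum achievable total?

6510

Meeting every minimum uses 2+0+3+3+3+1 = 12 nurse-hours, leaving 54.
Highest care index per hour first: Cardio 210 > ER 110 > Surgery 90 > Ortho 50 > Burn 30 > ICU 20.
Cardio: +6 to 9 (cap) ; 48 left.
ER: +18 to 20 (cap) ; 30 left.
Surgery takes 14 more to reach its cap of 17 ; 16 left.
Give Ortho 15 more to hit its cap of 16 ; 1 left.
Burn: +1 (room for 3) → 1. Pool exhausted.
Total = 110×20 + 30×1 + 20×3 + 210×9 + 90×17 + 50×16 = 6510.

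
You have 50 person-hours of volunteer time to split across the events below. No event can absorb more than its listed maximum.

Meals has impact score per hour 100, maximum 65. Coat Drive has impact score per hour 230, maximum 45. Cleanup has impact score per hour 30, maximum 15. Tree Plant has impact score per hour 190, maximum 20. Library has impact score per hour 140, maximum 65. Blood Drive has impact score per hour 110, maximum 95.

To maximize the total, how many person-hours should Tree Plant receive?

5

Order the events by impact score per hour: Coat Drive 230 > Tree Plant 190 > Library 140 > Blood Drive 110 > Meals 100 > Cleanup 30.
Give Coat Drive 45 to hit its cap of 45 → 5 left.
Only 5 left; Tree Plant takes them to reach 5.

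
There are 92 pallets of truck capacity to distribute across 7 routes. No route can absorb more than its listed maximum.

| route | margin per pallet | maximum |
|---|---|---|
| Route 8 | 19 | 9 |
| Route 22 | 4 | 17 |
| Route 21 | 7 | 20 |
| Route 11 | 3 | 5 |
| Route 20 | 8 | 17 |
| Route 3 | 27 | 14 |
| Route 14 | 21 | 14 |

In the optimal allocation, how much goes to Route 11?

1

Highest margin per pallet first: Route 3 27 > Route 14 21 > Route 8 19 > Route 20 8 > Route 21 7 > Route 22 4 > Route 11 3.
Route 3 takes 14 to reach its cap of 14 → 78 left.
Route 14: +14 to 14 (cap) → 64 left.
Route 8 takes 9 to reach its cap of 9 → 55 left.
Route 20 takes 17 to reach its cap of 17 → 38 left.
Route 21 takes 20 to reach its cap of 20 → 18 left.
Route 22 takes 17 to reach its cap of 17 → 1 left.
Route 11: +1 (room for 5) → 1. Pool exhausted.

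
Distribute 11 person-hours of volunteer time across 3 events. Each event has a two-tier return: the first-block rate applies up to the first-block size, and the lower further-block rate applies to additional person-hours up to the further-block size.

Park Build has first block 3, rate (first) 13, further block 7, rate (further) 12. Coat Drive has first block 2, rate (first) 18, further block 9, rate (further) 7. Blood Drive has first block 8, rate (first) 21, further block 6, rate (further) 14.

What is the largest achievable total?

Treat each block as its own option and order by rate: Blood Drive/T1 21 > Coat Drive/T1 18 > Blood Drive/T2 14 > Park Build/T1 13 > Park Build/T2 12 > Coat Drive/T2 7.
Blood Drive T1 at 21: fill all 8 — 3 left.
Coat Drive/T1 (18): +2 — 1 left.
Blood Drive/T2: +1 of 6 at 14; pool empty.
Total = 21×8 + 18×2 + 14×1 = 218.

218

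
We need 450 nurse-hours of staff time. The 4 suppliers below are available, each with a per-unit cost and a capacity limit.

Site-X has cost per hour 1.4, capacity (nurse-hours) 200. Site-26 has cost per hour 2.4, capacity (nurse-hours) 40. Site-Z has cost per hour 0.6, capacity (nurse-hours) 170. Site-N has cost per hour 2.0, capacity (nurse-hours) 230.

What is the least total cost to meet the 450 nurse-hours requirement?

Fill from the cheapest supplier first.
Site-Z (0.6): use full 170 ; 280 nurse-hours to go.
Take 200 from Site-X at 1.4 ; need 80 more.
Take 80 from Site-N at 2.0 to finish.
Site-26: unused.
Cost = 170×0.6 + 200×1.4 + 80×2.0 = 542.

542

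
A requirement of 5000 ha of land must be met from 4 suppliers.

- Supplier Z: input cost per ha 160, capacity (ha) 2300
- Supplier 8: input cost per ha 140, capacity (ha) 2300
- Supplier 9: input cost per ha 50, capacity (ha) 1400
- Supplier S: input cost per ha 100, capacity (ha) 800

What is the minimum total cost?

Cheapest first:
Supplier 9 at 50: take all 1400 ha → 3600 still needed.
Supplier S (100): use full 800 → 2800 ha to go.
Take 2300 from Supplier 8 at 140 → need 500 more.
Take 500 from Supplier Z at 160 to finish.
Cost = 1400×50 + 800×100 + 2300×140 + 500×160 = 552000.

552000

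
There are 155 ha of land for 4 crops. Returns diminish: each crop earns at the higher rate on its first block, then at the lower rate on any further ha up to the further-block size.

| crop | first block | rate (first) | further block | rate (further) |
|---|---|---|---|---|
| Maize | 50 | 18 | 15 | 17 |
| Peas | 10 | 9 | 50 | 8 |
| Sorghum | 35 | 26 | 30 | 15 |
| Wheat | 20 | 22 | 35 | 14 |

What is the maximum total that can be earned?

3025

Order all 8 blocks by rate: Sorghum/T1 26 > Wheat/T1 22 > Maize/T1 18 > Maize/T2 17 > Sorghum/T2 15 > Wheat/T2 14 > Peas/T1 9 > Peas/T2 8.
Sorghum/T1 (26): +35 ; 120 left.
Wheat T1 at 22: fill all 20 ; 100 left.
Maize T1 at 18: fill all 50 ; 50 left.
Maize/T2 (17): +15 ; 35 left.
Sorghum T2 at 15: fill all 30 ; 5 left.
5 remain; put them into Wheat T2 at 14.
Total = 26×35 + 22×20 + 18×50 + 17×15 + 15×30 + 14×5 = 3025.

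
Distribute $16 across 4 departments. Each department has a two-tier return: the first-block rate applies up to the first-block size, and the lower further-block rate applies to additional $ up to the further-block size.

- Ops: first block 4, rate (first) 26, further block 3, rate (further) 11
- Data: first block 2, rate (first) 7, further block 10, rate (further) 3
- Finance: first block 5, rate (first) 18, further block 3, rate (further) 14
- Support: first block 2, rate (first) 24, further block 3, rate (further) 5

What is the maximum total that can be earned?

Order all 8 blocks by rate: Ops/T1 26 > Support/T1 24 > Finance/T1 18 > Finance/T2 14 > Ops/T2 11 > Data/T1 7 > Support/T2 5 > Data/T2 3.
Ops T1 at 26: fill all 4 → 12 left.
Support/T1 (24): +2 → 10 left.
Finance/T1 (18): +5 → 5 left.
Finance/T2 (14): +3 → 2 left.
Ops/T2: +2 of 3 at 11; pool empty.
Total = 26×4 + 24×2 + 18×5 + 14×3 + 11×2 = 306.

306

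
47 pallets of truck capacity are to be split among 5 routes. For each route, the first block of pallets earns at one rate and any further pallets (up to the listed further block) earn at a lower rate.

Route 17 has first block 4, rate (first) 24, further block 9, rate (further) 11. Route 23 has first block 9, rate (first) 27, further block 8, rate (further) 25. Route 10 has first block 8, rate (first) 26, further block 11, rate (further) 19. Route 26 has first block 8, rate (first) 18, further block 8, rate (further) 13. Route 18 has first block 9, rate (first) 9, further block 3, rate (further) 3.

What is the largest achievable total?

Rank every tier by rate: Route 23/T1 27 > Route 10/T1 26 > Route 23/T2 25 > Route 17/T1 24 > Route 10/T2 19 > Route 26/T1 18 > Route 26/T2 13 > Route 17/T2 11 > Route 18/T1 9 > Route 18/T2 3.
Route 23/T1 (27): +9 — 38 left.
Route 10 T1 at 26: fill all 8 — 30 left.
Route 23 T2 at 25: fill all 8 — 22 left.
Route 17/T1 (24): +4 — 18 left.
Route 10 T2 at 19: fill all 11 — 7 left.
Route 26/T1: +7 of 8 at 18; pool empty.
Total = 27×9 + 26×8 + 25×8 + 24×4 + 19×11 + 18×7 = 1082.

1082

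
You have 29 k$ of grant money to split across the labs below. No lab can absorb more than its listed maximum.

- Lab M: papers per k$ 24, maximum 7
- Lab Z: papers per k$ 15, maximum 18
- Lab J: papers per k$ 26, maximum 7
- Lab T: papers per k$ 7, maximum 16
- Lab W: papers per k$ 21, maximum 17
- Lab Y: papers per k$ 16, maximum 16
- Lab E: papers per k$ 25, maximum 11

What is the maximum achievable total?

Rank by papers per k$: Lab J 26 > Lab E 25 > Lab M 24 > Lab W 21 > Lab Y 16 > Lab Z 15 > Lab T 7.
Lab J: +7 to 7 (cap) — 22 left.
Give Lab E 11 to hit its cap of 11 — 11 left.
Lab M takes 7 to reach its cap of 7 — 4 left.
Lab W has room for 17 but only 4 remain, so it gets 4.
Total = 24×7 + 26×7 + 21×4 + 25×11 = 709.

709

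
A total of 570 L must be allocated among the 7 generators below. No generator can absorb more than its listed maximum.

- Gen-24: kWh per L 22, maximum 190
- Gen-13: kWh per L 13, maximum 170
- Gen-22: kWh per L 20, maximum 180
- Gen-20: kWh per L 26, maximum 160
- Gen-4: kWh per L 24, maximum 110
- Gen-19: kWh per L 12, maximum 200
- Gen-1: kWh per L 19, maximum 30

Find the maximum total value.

13180

Rank by kWh per L: Gen-20 26 > Gen-4 24 > Gen-24 22 > Gen-22 20 > Gen-1 19 > Gen-13 13 > Gen-19 12.
Gen-20 takes 160 to reach its cap of 160 — 410 left.
Gen-4 takes 110 to reach its cap of 110 — 300 left.
Give Gen-24 190 to hit its cap of 190 — 110 left.
Gen-22: +110 (room for 180) → 110. Pool exhausted.
Total = 22×190 + 20×110 + 26×160 + 24×110 = 13180.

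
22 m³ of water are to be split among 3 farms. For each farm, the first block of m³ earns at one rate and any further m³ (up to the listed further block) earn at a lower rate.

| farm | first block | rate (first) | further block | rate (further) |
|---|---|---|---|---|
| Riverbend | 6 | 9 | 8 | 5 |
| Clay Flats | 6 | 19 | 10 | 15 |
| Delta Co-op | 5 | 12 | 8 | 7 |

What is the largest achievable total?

333

Treat each block as its own option and order by rate: Clay Flats/T1 19 > Clay Flats/T2 15 > Delta Co-op/T1 12 > Riverbend/T1 9 > Delta Co-op/T2 7 > Riverbend/T2 5.
Fill Clay Flats T1 block (6 at 19) → 16 left.
Clay Flats/T2 (15): +10 → 6 left.
Delta Co-op T1 at 12: fill all 5 → 1 left.
Riverbend T1 at 9: only 1 left, fill 1.
Total = 19×6 + 15×10 + 12×5 + 9×1 = 333.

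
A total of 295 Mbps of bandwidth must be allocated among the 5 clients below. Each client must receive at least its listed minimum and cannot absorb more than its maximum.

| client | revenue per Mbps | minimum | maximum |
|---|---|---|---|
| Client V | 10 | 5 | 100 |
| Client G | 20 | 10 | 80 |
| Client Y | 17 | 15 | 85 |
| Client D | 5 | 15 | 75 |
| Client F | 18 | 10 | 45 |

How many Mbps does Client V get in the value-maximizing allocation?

Meeting every minimum uses 5+10+15+15+10 = 55 Mbps, leaving 240.
Order the clients by revenue per Mbps: Client G 20 > Client F 18 > Client Y 17 > Client V 10 > Client D 5.
Client G takes 70 more to reach its cap of 80 → 170 left.
Give Client F 35 more to hit its cap of 45 → 135 left.
Client Y takes 70 more to reach its cap of 85 → 65 left.
Client V has room for 95 more but only 65 remain, so it gets 70.

70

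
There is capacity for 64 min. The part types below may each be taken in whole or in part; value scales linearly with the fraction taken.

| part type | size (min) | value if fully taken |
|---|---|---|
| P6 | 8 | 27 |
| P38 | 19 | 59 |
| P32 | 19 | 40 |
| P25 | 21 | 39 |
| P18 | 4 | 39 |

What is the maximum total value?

191

Rank by value-to-size ratio: P18 39/4≈9.75, P6 27/8≈3.38, P38 59/19≈3.11, P32 40/19≈2.11, P25 39/21≈1.86.
P18: take in full, 4 min for value 39 — 60 left.
All 8 min of P6 fit (value 27) — 52 remain.
All 19 min of P38 fit (value 59) — 33 remain.
Take all of P32 (19 min, value 40) — 14 min left.
Fill the last 14 min with part of P25: 14/21 of it earns 26.
Total value = 191.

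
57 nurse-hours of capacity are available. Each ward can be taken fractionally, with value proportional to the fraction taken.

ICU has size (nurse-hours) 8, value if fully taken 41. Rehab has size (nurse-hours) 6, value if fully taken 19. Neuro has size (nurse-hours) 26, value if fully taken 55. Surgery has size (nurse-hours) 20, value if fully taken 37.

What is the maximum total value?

146.45

Best value per unit of size first: ICU 41/8≈5.12, Rehab 19/6≈3.17, Neuro 55/26≈2.12, Surgery 37/20≈1.85.
Take all of ICU (8 nurse-hours, value 41) ; 49 nurse-hours left.
Take all of Rehab (6 nurse-hours, value 19) ; 43 nurse-hours left.
Take all of Neuro (26 nurse-hours, value 55) ; 17 nurse-hours left.
17 nurse-hours left: a 17/20 share of Surgery gives 37×17/20 = 31.45.
Total value = 146.45.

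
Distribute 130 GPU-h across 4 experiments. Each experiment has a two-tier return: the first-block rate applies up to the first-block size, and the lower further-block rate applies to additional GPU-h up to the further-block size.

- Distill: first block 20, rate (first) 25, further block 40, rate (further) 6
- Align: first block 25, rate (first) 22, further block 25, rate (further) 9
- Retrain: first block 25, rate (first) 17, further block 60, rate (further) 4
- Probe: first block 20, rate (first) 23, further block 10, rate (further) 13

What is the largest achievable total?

Order all 8 blocks by rate: Distill/first 25 > Probe/first 23 > Align/first 22 > Retrain/first 17 > Probe/second 13 > Align/second 9 > Distill/second 6 > Retrain/second 4.
Distill/first (25): +20 — 110 left.
Probe/first (23): +20 — 90 left.
Align first at 22: fill all 25 — 65 left.
Fill Retrain first block (25 at 17) — 40 left.
Probe/second (13): +10 — 30 left.
Align second at 9: fill all 25 — 5 left.
Distill/second: +5 of 40 at 6; pool empty.
Total = 25×20 + 23×20 + 22×25 + 17×25 + 13×10 + 9×25 + 6×5 = 2320.

2320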